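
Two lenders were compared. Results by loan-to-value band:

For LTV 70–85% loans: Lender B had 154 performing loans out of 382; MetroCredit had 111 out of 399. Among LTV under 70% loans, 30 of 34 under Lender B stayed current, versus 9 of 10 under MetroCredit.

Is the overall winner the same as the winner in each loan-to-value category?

No

LTV 70–85%: Lender B 154/382 = 40.3%, MetroCredit 111/399 = 27.8% → Lender B
LTV under 70%: Lender B 30/34 = 88.2%, MetroCredit 9/10 = 90.0% → MetroCredit
Overall: Lender B 184/416 = 44.2%, MetroCredit 120/409 = 29.3% → Lender B
Neither sweeps: Lender B wins 1 of 2 groups, MetroCredit wins 1. Lender B wins overall but not every group — no Simpson reversal.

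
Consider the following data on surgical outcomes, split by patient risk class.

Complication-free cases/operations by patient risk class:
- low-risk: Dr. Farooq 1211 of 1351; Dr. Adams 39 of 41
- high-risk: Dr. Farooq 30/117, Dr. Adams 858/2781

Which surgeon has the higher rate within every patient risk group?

Low-risk: Dr. Farooq 1211/1351 = 89.6%, Dr. Adams 39/41 = 95.1% → Dr. Adams
High-risk: Dr. Farooq 30/117 = 25.6%, Dr. Adams 858/2781 = 30.9% → Dr. Adams
Dr. Adams has the higher rate in both groups.

Dr. Adams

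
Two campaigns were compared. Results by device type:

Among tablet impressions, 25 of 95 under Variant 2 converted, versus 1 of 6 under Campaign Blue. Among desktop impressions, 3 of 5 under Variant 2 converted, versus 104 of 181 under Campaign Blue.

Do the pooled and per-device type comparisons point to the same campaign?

No

Tablet: Variant 2 25/95 = 26.3%, Campaign Blue 1/6 = 16.7% → Variant 2
Desktop: Variant 2 3/5 = 60.0%, Campaign Blue 104/181 = 57.5% → Variant 2
Overall: Variant 2 28/100 = 28.0%, Campaign Blue 105/187 = 56.1% → Campaign Blue
Variant 2 wins each device group but Campaign Blue wins overall — the comparison reverses. Variant 2's impressions skew toward tablet, which has a lower base rate.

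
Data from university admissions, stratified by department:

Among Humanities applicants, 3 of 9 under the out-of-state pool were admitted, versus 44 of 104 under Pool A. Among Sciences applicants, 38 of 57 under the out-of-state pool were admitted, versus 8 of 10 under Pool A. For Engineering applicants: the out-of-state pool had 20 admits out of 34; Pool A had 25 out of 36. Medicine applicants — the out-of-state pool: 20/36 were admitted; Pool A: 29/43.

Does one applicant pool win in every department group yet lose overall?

Yes

Humanities: the out-of-state pool 3/9 = 33.3%, Pool A 44/104 = 42.3% → Pool A
Sciences: the out-of-state pool 38/57 = 66.7%, Pool A 8/10 = 80.0% → Pool A
Engineering: the out-of-state pool 20/34 = 58.8%, Pool A 25/36 = 69.4% → Pool A
Medicine: the out-of-state pool 20/36 = 55.6%, Pool A 29/43 = 67.4% → Pool A
Overall: the out-of-state pool 81/136 = 59.6%, Pool A 106/193 = 54.9% → the out-of-state pool
Pool A wins each department group but the out-of-state pool wins overall — the comparison reverses. Pool A's applicants skew toward Humanities, which has a lower base rate.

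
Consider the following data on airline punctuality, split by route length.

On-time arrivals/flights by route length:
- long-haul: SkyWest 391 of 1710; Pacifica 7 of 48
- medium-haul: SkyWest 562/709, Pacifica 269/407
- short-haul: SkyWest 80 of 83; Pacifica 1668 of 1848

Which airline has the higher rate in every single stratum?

SkyWest

Long-haul: SkyWest 391/1710 = 22.9%, Pacifica 7/48 = 14.6% → SkyWest
Medium-haul: SkyWest 562/709 = 79.3%, Pacifica 269/407 = 66.1% → SkyWest
Short-haul: SkyWest 80/83 = 96.4%, Pacifica 1668/1848 = 90.3% → SkyWest
SkyWest has the higher rate in all 3 groups.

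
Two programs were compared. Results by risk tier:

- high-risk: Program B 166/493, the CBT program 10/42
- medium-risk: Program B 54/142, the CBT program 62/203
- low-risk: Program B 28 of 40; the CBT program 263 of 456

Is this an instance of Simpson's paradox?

Yes

High-risk: Program B 166/493 = 33.7%, the CBT program 10/42 = 23.8% → Program B
Medium-risk: Program B 54/142 = 38.0%, the CBT program 62/203 = 30.5% → Program B
Low-risk: Program B 28/40 = 70.0%, the CBT program 263/456 = 57.7% → Program B
Overall: Program B 248/675 = 36.7%, the CBT program 335/701 = 47.8% → the CBT program
Program B wins each risk group but the CBT program wins overall — the comparison reverses. Program B's participants skew toward high-risk, which has a lower base rate.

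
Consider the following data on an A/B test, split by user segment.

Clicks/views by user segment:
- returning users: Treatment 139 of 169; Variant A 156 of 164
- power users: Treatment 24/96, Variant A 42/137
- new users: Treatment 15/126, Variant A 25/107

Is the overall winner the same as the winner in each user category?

Yes

Returning users: Treatment 139/169 = 82.2%, Variant A 156/164 = 95.1% → Variant A
Power users: Treatment 24/96 = 25.0%, Variant A 42/137 = 30.7% → Variant A
New users: Treatment 15/126 = 11.9%, Variant A 25/107 = 23.4% → Variant A
Overall: Treatment 178/391 = 45.5%, Variant A 223/408 = 54.7% → Variant A
Variant A wins overall and in every user group — no reversal.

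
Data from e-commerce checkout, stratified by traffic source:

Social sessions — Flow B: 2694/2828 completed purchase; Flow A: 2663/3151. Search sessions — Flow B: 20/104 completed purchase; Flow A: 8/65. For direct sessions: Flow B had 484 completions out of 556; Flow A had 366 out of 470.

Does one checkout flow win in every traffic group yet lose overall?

No

Social: Flow B 2694/2828 = 95.3%, Flow A 2663/3151 = 84.5% → Flow B
Search: Flow B 20/104 = 19.2%, Flow A 8/65 = 12.3% → Flow B
Direct: Flow B 484/556 = 87.1%, Flow A 366/470 = 77.9% → Flow B
Overall: Flow B 3198/3488 = 91.7%, Flow A 3037/3686 = 82.4% → Flow B
Flow B wins overall and in every traffic group — no reversal.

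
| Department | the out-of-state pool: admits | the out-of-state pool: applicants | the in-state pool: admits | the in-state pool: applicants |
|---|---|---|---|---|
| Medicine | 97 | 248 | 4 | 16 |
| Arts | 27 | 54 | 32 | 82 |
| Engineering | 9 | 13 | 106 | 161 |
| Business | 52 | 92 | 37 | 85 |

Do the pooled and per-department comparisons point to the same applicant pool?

Medicine: the out-of-state pool 97/248 = 39.1%, the in-state pool 4/16 = 25.0% → the out-of-state pool
Arts: the out-of-state pool 27/54 = 50.0%, the in-state pool 32/82 = 39.0% → the out-of-state pool
Engineering: the out-of-state pool 9/13 = 69.2%, the in-state pool 106/161 = 65.8% → the out-of-state pool
Business: the out-of-state pool 52/92 = 56.5%, the in-state pool 37/85 = 43.5% → the out-of-state pool
Overall: the out-of-state pool 185/407 = 45.5%, the in-state pool 179/344 = 52.0% → the in-state pool
The out-of-state pool wins each department group but the in-state pool wins overall — the comparison reverses. The out-of-state pool's applicants skew toward Medicine, which has a lower base rate.

No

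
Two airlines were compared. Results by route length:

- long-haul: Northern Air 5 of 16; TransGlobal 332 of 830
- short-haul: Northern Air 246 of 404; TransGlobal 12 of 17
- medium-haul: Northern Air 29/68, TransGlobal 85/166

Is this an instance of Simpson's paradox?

Yes

Long-haul: Northern Air 5/16 = 31.2%, TransGlobal 332/830 = 40.0% → TransGlobal
Short-haul: Northern Air 246/404 = 60.9%, TransGlobal 12/17 = 70.6% → TransGlobal
Medium-haul: Northern Air 29/68 = 42.6%, TransGlobal 85/166 = 51.2% → TransGlobal
Overall: Northern Air 280/488 = 57.4%, TransGlobal 429/1013 = 42.3% → Northern Air
TransGlobal wins each route group but Northern Air wins overall — the comparison reverses. TransGlobal's flights skew toward long-haul, which has a lower base rate.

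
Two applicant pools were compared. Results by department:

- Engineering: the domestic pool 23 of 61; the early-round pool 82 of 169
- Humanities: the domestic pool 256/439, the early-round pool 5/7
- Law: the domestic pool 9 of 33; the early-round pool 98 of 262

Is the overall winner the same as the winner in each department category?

Engineering: the domestic pool 23/61 = 37.7%, the early-round pool 82/169 = 48.5% → the early-round pool
Humanities: the domestic pool 256/439 = 58.3%, the early-round pool 5/7 = 71.4% → the early-round pool
Law: the domestic pool 9/33 = 27.3%, the early-round pool 98/262 = 37.4% → the early-round pool
Overall: the domestic pool 288/533 = 54.0%, the early-round pool 185/438 = 42.2% → the domestic pool
The early-round pool wins each department group but the domestic pool wins overall — the comparison reverses. The early-round pool's applicants skew toward Law, which has a lower base rate.

No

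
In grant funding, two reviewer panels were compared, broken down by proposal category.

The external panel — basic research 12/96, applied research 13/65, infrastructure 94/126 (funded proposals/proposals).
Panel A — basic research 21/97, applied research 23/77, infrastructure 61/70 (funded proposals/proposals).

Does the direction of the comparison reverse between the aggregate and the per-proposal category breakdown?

No

Basic research: the external panel 12/96 = 12.5%, Panel A 21/97 = 21.6% → Panel A
Applied research: the external panel 13/65 = 20.0%, Panel A 23/77 = 29.9% → Panel A
Infrastructure: the external panel 94/126 = 74.6%, Panel A 61/70 = 87.1% → Panel A
Overall: the external panel 119/287 = 41.5%, Panel A 105/244 = 43.0% → Panel A
Panel A wins overall and in every proposal group — no reversal.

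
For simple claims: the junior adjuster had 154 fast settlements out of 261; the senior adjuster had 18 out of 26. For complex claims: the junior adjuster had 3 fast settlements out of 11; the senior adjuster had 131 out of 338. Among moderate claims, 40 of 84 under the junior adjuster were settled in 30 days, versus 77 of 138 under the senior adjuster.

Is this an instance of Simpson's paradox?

Yes

Simple: the junior adjuster 154/261 = 59.0%, the senior adjuster 18/26 = 69.2% → the senior adjuster
Complex: the junior adjuster 3/11 = 27.3%, the senior adjuster 131/338 = 38.8% → the senior adjuster
Moderate: the junior adjuster 40/84 = 47.6%, the senior adjuster 77/138 = 55.8% → the senior adjuster
Overall: the junior adjuster 197/356 = 55.3%, the senior adjuster 226/502 = 45.0% → the junior adjuster
The senior adjuster wins each claim group but the junior adjuster wins overall — the comparison reverses. The senior adjuster's claims skew toward complex, which has a lower base rate.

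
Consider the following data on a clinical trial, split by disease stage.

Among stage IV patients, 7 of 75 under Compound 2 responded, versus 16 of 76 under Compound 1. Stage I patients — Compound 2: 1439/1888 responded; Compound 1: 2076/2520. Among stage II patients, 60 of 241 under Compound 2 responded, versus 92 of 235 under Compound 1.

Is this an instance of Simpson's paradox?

Stage IV: Compound 2 7/75 = 9.3%, Compound 1 16/76 = 21.1% → Compound 1
Stage I: Compound 2 1439/1888 = 76.2%, Compound 1 2076/2520 = 82.4% → Compound 1
Stage II: Compound 2 60/241 = 24.9%, Compound 1 92/235 = 39.1% → Compound 1
Overall: Compound 2 1506/2204 = 68.3%, Compound 1 2184/2831 = 77.1% → Compound 1
Compound 1 wins overall and in every disease group — no reversal.

No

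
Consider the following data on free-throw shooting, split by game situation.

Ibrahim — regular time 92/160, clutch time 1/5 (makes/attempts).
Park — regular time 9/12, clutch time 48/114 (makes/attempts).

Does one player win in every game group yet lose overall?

Yes

Regular time: Ibrahim 92/160 = 57.5%, Park 9/12 = 75.0% → Park
Clutch time: Ibrahim 1/5 = 20.0%, Park 48/114 = 42.1% → Park
Overall: Ibrahim 93/165 = 56.4%, Park 57/126 = 45.2% → Ibrahim
Park wins each game group but Ibrahim wins overall — the comparison reverses. Park's attempts skew toward clutch time, which has a lower base rate.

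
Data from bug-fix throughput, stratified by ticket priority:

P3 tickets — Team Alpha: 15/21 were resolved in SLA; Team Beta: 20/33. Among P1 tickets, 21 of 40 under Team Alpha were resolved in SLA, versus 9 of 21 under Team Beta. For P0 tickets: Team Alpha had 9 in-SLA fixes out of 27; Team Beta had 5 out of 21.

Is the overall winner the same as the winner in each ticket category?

Yes

P3: Team Alpha 15/21 = 71.4%, Team Beta 20/33 = 60.6% → Team Alpha
P1: Team Alpha 21/40 = 52.5%, Team Beta 9/21 = 42.9% → Team Alpha
P0: Team Alpha 9/27 = 33.3%, Team Beta 5/21 = 23.8% → Team Alpha
Overall: Team Alpha 45/88 = 51.1%, Team Beta 34/75 = 45.3% → Team Alpha
Team Alpha wins overall and in every ticket group — no reversal.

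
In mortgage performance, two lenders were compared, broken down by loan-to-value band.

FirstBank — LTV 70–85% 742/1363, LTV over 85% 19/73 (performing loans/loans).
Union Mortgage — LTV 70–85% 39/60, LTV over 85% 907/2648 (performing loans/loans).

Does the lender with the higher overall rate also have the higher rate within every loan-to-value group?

LTV 70–85%: FirstBank 742/1363 = 54.4%, Union Mortgage 39/60 = 65.0% → Union Mortgage
LTV over 85%: FirstBank 19/73 = 26.0%, Union Mortgage 907/2648 = 34.3% → Union Mortgage
Overall: FirstBank 761/1436 = 53.0%, Union Mortgage 946/2708 = 34.9% → FirstBank
Union Mortgage wins each loan-to-value group but FirstBank wins overall — the comparison reverses. Union Mortgage's loans skew toward LTV over 85%, which has a lower base rate.

No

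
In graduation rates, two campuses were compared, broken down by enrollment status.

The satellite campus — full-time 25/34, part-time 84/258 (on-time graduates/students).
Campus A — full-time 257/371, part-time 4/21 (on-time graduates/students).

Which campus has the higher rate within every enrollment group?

Full-time: the satellite campus 25/34 = 73.5%, Campus A 257/371 = 69.3% → the satellite campus
Part-time: the satellite campus 84/258 = 32.6%, Campus A 4/21 = 19.0% → the satellite campus
The satellite campus has the higher rate in both groups.

the satellite campus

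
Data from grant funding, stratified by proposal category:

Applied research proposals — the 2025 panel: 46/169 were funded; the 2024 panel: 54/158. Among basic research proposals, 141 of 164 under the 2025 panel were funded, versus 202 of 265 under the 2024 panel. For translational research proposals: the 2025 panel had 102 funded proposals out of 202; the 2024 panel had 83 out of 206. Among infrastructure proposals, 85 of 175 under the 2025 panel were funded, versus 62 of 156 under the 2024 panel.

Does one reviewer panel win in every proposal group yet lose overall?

Applied research: the 2025 panel 46/169 = 27.2%, the 2024 panel 54/158 = 34.2% → the 2024 panel
Basic research: the 2025 panel 141/164 = 86.0%, the 2024 panel 202/265 = 76.2% → the 2025 panel
Translational research: the 2025 panel 102/202 = 50.5%, the 2024 panel 83/206 = 40.3% → the 2025 panel
Infrastructure: the 2025 panel 85/175 = 48.6%, the 2024 panel 62/156 = 39.7% → the 2025 panel
Overall: the 2025 panel 374/710 = 52.7%, the 2024 panel 401/785 = 51.1% → the 2025 panel
Neither sweeps: the 2025 panel wins 3 of 4 groups, the 2024 panel wins 1. The 2025 panel wins overall but not every group — no Simpson reversal.

No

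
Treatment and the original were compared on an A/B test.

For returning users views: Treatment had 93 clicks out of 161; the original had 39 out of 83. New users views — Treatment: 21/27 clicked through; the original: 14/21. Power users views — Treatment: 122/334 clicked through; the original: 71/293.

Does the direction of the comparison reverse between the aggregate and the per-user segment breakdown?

Returning users: Treatment 93/161 = 57.8%, the original 39/83 = 47.0% → Treatment
New users: Treatment 21/27 = 77.8%, the original 14/21 = 66.7% → Treatment
Power users: Treatment 122/334 = 36.5%, the original 71/293 = 24.2% → Treatment
Overall: Treatment 236/522 = 45.2%, the original 124/397 = 31.2% → Treatment
Treatment wins overall and in every user group — no reversal.

No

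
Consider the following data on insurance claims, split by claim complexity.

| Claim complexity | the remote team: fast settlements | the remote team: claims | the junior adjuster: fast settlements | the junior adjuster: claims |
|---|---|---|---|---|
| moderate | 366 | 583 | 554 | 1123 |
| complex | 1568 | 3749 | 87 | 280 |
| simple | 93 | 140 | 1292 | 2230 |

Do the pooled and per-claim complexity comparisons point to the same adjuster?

No

Moderate: the remote team 366/583 = 62.8%, the junior adjuster 554/1123 = 49.3% → the remote team
Complex: the remote team 1568/3749 = 41.8%, the junior adjuster 87/280 = 31.1% → the remote team
Simple: the remote team 93/140 = 66.4%, the junior adjuster 1292/2230 = 57.9% → the remote team
Overall: the remote team 2027/4472 = 45.3%, the junior adjuster 1933/3633 = 53.2% → the junior adjuster
The remote team wins each claim group but the junior adjuster wins overall — the comparison reverses. The remote team's claims skew toward complex, which has a lower base rate.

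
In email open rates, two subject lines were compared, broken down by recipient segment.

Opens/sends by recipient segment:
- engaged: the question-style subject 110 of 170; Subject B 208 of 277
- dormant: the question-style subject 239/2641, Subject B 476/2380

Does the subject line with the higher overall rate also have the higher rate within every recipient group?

Engaged: the question-style subject 110/170 = 64.7%, Subject B 208/277 = 75.1% → Subject B
Dormant: the question-style subject 239/2641 = 9.0%, Subject B 476/2380 = 20.0% → Subject B
Overall: the question-style subject 349/2811 = 12.4%, Subject B 684/2657 = 25.7% → Subject B
Subject B wins overall and in every recipient group — no reversal.

Yes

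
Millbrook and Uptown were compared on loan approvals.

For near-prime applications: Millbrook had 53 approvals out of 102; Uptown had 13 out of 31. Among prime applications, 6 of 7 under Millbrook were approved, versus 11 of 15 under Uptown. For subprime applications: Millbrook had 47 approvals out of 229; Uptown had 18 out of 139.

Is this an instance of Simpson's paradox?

Near-prime: Millbrook 53/102 = 52.0%, Uptown 13/31 = 41.9% → Millbrook
Prime: Millbrook 6/7 = 85.7%, Uptown 11/15 = 73.3% → Millbrook
Subprime: Millbrook 47/229 = 20.5%, Uptown 18/139 = 12.9% → Millbrook
Overall: Millbrook 106/338 = 31.4%, Uptown 42/185 = 22.7% → Millbrook
Millbrook wins overall and in every credit group — no reversal.

No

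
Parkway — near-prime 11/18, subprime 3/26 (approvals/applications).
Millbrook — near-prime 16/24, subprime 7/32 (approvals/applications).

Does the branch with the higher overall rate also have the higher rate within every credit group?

Near-prime: Parkway 11/18 = 61.1%, Millbrook 16/24 = 66.7% → Millbrook
Subprime: Parkway 3/26 = 11.5%, Millbrook 7/32 = 21.9% → Millbrook
Overall: Parkway 14/44 = 31.8%, Millbrook 23/56 = 41.1% → Millbrook
Millbrook wins overall and in every credit group — no reversal.

Yes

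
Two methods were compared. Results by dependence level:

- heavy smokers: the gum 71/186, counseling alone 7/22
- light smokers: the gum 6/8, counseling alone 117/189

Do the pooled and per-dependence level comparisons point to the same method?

No

Heavy smokers: the gum 71/186 = 38.2%, counseling alone 7/22 = 31.8% → the gum
Light smokers: the gum 6/8 = 75.0%, counseling alone 117/189 = 61.9% → the gum
Overall: the gum 77/194 = 39.7%, counseling alone 124/211 = 58.8% → counseling alone
The gum wins each dependence group but counseling alone wins overall — the comparison reverses. The gum's participants skew toward heavy smokers, which has a lower base rate.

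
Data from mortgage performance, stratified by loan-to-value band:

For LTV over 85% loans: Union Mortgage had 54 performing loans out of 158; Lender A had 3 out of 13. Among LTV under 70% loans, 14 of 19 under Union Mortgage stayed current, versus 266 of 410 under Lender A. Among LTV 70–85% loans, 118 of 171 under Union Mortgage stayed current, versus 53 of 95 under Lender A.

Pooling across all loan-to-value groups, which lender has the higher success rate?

Lender A

LTV over 85%: Union Mortgage 54/158 = 34.2%, Lender A 3/13 = 23.1% → Union Mortgage
LTV under 70%: Union Mortgage 14/19 = 73.7%, Lender A 266/410 = 64.9% → Union Mortgage
LTV 70–85%: Union Mortgage 118/171 = 69.0%, Lender A 53/95 = 55.8% → Union Mortgage
Overall: Union Mortgage 186/348 = 53.4%, Lender A 322/518 = 62.2% → Lender A
(Union Mortgage wins every loan-to-value group but Lender A wins overall — Union Mortgage's loans skew toward the low-rate LTV over 85% group.)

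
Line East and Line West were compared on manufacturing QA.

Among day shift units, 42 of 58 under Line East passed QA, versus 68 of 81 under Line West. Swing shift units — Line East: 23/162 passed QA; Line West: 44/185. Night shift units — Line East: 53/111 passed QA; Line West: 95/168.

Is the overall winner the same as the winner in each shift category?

Yes

Day shift: Line East 42/58 = 72.4%, Line West 68/81 = 84.0% → Line West
Swing shift: Line East 23/162 = 14.2%, Line West 44/185 = 23.8% → Line West
Night shift: Line East 53/111 = 47.7%, Line West 95/168 = 56.5% → Line West
Overall: Line East 118/331 = 35.6%, Line West 207/434 = 47.7% → Line West
Line West wins overall and in every shift group — no reversal.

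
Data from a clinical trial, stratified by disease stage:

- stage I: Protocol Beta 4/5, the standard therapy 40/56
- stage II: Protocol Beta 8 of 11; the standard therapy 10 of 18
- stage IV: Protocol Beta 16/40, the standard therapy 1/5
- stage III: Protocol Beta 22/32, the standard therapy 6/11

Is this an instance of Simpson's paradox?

Yes

Stage I: Protocol Beta 4/5 = 80.0%, the standard therapy 40/56 = 71.4% → Protocol Beta
Stage II: Protocol Beta 8/11 = 72.7%, the standard therapy 10/18 = 55.6% → Protocol Beta
Stage IV: Protocol Beta 16/40 = 40.0%, the standard therapy 1/5 = 20.0% → Protocol Beta
Stage III: Protocol Beta 22/32 = 68.8%, the standard therapy 6/11 = 54.5% → Protocol Beta
Overall: Protocol Beta 50/88 = 56.8%, the standard therapy 57/90 = 63.3% → the standard therapy
Protocol Beta wins each disease group but the standard therapy wins overall — the comparison reverses. Protocol Beta's patients skew toward stage IV, which has a lower base rate.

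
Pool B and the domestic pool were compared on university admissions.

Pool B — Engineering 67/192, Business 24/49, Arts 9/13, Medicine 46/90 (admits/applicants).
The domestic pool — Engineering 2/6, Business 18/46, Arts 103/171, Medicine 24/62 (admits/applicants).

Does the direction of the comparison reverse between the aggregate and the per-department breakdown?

Engineering: Pool B 67/192 = 34.9%, the domestic pool 2/6 = 33.3% → Pool B
Business: Pool B 24/49 = 49.0%, the domestic pool 18/46 = 39.1% → Pool B
Arts: Pool B 9/13 = 69.2%, the domestic pool 103/171 = 60.2% → Pool B
Medicine: Pool B 46/90 = 51.1%, the domestic pool 24/62 = 38.7% → Pool B
Overall: Pool B 146/344 = 42.4%, the domestic pool 147/285 = 51.6% → the domestic pool
Pool B wins each department group but the domestic pool wins overall — the comparison reverses. Pool B's applicants skew toward Engineering, which has a lower base rate.

Yes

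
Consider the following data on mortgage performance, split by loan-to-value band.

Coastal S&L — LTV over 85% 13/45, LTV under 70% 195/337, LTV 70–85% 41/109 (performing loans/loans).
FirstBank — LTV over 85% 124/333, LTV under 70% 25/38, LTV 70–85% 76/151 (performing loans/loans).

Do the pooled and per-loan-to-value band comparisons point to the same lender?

LTV over 85%: Coastal S&L 13/45 = 28.9%, FirstBank 124/333 = 37.2% → FirstBank
LTV under 70%: Coastal S&L 195/337 = 57.9%, FirstBank 25/38 = 65.8% → FirstBank
LTV 70–85%: Coastal S&L 41/109 = 37.6%, FirstBank 76/151 = 50.3% → FirstBank
Overall: Coastal S&L 249/491 = 50.7%, FirstBank 225/522 = 43.1% → Coastal S&L
FirstBank wins each loan-to-value group but Coastal S&L wins overall — the comparison reverses. FirstBank's loans skew toward LTV over 85%, which has a lower base rate.

No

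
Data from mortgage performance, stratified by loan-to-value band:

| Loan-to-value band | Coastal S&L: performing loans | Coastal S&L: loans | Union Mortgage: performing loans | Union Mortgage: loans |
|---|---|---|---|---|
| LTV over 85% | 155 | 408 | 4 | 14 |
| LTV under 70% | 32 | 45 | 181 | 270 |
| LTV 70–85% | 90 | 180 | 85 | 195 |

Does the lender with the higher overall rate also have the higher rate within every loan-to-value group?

No

LTV over 85%: Coastal S&L 155/408 = 38.0%, Union Mortgage 4/14 = 28.6% → Coastal S&L
LTV under 70%: Coastal S&L 32/45 = 71.1%, Union Mortgage 181/270 = 67.0% → Coastal S&L
LTV 70–85%: Coastal S&L 90/180 = 50.0%, Union Mortgage 85/195 = 43.6% → Coastal S&L
Overall: Coastal S&L 277/633 = 43.8%, Union Mortgage 270/479 = 56.4% → Union Mortgage
Coastal S&L wins each loan-to-value group but Union Mortgage wins overall — the comparison reverses. Coastal S&L's loans skew toward LTV over 85%, which has a lower base rate.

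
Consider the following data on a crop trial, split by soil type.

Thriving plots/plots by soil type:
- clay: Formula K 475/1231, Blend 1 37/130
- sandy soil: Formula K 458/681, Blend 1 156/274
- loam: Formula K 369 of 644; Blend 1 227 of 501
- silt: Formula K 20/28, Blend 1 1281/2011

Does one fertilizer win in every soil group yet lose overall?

Yes

Clay: Formula K 475/1231 = 38.6%, Blend 1 37/130 = 28.5% → Formula K
Sandy soil: Formula K 458/681 = 67.3%, Blend 1 156/274 = 56.9% → Formula K
Loam: Formula K 369/644 = 57.3%, Blend 1 227/501 = 45.3% → Formula K
Silt: Formula K 20/28 = 71.4%, Blend 1 1281/2011 = 63.7% → Formula K
Overall: Formula K 1322/2584 = 51.2%, Blend 1 1701/2916 = 58.3% → Blend 1
Formula K wins each soil group but Blend 1 wins overall — the comparison reverses. Formula K's plots skew toward clay, which has a lower base rate.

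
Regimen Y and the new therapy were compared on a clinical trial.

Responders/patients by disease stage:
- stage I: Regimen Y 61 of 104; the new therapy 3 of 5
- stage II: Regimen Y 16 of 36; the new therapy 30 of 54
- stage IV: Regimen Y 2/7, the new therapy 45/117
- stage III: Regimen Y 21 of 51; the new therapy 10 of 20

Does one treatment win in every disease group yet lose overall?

Yes

Stage I: Regimen Y 61/104 = 58.7%, the new therapy 3/5 = 60.0% → the new therapy
Stage II: Regimen Y 16/36 = 44.4%, the new therapy 30/54 = 55.6% → the new therapy
Stage IV: Regimen Y 2/7 = 28.6%, the new therapy 45/117 = 38.5% → the new therapy
Stage III: Regimen Y 21/51 = 41.2%, the new therapy 10/20 = 50.0% → the new therapy
Overall: Regimen Y 100/198 = 50.5%, the new therapy 88/196 = 44.9% → Regimen Y
The new therapy wins each disease group but Regimen Y wins overall — the comparison reverses. The new therapy's patients skew toward stage IV, which has a lower base rate.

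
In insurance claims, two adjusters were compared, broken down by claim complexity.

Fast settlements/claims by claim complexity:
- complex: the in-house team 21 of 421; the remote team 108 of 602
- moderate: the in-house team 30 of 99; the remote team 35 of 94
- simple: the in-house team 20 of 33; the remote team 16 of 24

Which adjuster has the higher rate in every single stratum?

Complex: the in-house team 21/421 = 5.0%, the remote team 108/602 = 17.9% → the remote team
Moderate: the in-house team 30/99 = 30.3%, the remote team 35/94 = 37.2% → the remote team
Simple: the in-house team 20/33 = 60.6%, the remote team 16/24 = 66.7% → the remote team
The remote team has the higher rate in all 3 groups.

the remote team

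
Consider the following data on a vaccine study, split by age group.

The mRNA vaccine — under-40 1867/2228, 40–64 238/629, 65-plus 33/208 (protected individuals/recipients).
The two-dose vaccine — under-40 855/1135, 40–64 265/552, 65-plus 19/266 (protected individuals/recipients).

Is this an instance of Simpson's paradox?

Under-40: the mRNA vaccine 1867/2228 = 83.8%, the two-dose vaccine 855/1135 = 75.3% → the mRNA vaccine
40–64: the mRNA vaccine 238/629 = 37.8%, the two-dose vaccine 265/552 = 48.0% → the two-dose vaccine
65-plus: the mRNA vaccine 33/208 = 15.9%, the two-dose vaccine 19/266 = 7.1% → the mRNA vaccine
Overall: the mRNA vaccine 2138/3065 = 69.8%, the two-dose vaccine 1139/1953 = 58.3% → the mRNA vaccine
Neither sweeps: the mRNA vaccine wins 2 of 3 groups, the two-dose vaccine wins 1. The mRNA vaccine wins overall but not every group — no Simpson reversal.

No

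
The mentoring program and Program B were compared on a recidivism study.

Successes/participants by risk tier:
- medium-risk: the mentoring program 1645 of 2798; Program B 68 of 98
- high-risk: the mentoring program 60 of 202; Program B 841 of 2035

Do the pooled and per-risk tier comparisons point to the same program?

Medium-risk: the mentoring program 1645/2798 = 58.8%, Program B 68/98 = 69.4% → Program B
High-risk: the mentoring program 60/202 = 29.7%, Program B 841/2035 = 41.3% → Program B
Overall: the mentoring program 1705/3000 = 56.8%, Program B 909/2133 = 42.6% → the mentoring program
Program B wins each risk group but the mentoring program wins overall — the comparison reverses. Program B's participants skew toward high-risk, which has a lower base rate.

No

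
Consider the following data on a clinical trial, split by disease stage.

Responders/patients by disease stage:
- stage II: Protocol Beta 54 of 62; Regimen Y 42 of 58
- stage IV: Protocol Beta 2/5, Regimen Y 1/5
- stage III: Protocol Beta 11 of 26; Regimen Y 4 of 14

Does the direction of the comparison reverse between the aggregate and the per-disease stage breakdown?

Stage II: Protocol Beta 54/62 = 87.1%, Regimen Y 42/58 = 72.4% → Protocol Beta
Stage IV: Protocol Beta 2/5 = 40.0%, Regimen Y 1/5 = 20.0% → Protocol Beta
Stage III: Protocol Beta 11/26 = 42.3%, Regimen Y 4/14 = 28.6% → Protocol Beta
Overall: Protocol Beta 67/93 = 72.0%, Regimen Y 47/77 = 61.0% → Protocol Beta
Protocol Beta wins overall and in every disease group — no reversal.

No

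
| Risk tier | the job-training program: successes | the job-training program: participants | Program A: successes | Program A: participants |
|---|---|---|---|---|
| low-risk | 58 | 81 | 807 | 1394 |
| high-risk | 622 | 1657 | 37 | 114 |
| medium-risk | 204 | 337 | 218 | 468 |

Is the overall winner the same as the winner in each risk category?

Low-risk: the job-training program 58/81 = 71.6%, Program A 807/1394 = 57.9% → the job-training program
High-risk: the job-training program 622/1657 = 37.5%, Program A 37/114 = 32.5% → the job-training program
Medium-risk: the job-training program 204/337 = 60.5%, Program A 218/468 = 46.6% → the job-training program
Overall: the job-training program 884/2075 = 42.6%, Program A 1062/1976 = 53.7% → Program A
The job-training program wins each risk group but Program A wins overall — the comparison reverses. The job-training program's participants skew toward high-risk, which has a lower base rate.

No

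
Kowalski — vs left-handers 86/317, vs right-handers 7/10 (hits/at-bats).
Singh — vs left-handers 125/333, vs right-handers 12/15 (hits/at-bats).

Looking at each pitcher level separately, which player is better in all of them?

Singh

Vs left-handers: Kowalski 86/317 = 27.1%, Singh 125/333 = 37.5% → Singh
Vs right-handers: Kowalski 7/10 = 70.0%, Singh 12/15 = 80.0% → Singh
Singh has the higher rate in both groups.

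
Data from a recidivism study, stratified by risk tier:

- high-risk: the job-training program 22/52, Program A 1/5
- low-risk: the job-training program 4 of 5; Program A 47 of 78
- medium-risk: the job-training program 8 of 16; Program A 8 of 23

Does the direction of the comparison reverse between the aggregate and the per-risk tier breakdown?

High-risk: the job-training program 22/52 = 42.3%, Program A 1/5 = 20.0% → the job-training program
Low-risk: the job-training program 4/5 = 80.0%, Program A 47/78 = 60.3% → the job-training program
Medium-risk: the job-training program 8/16 = 50.0%, Program A 8/23 = 34.8% → the job-training program
Overall: the job-training program 34/73 = 46.6%, Program A 56/106 = 52.8% → Program A
The job-training program wins each risk group but Program A wins overall — the comparison reverses. The job-training program's participants skew toward high-risk, which has a lower base rate.

Yes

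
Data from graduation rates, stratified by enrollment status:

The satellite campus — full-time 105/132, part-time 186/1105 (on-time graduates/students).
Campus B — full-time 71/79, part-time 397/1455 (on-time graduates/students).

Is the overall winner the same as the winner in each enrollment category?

Yes

Full-time: the satellite campus 105/132 = 79.5%, Campus B 71/79 = 89.9% → Campus B
Part-time: the satellite campus 186/1105 = 16.8%, Campus B 397/1455 = 27.3% → Campus B
Overall: the satellite campus 291/1237 = 23.5%, Campus B 468/1534 = 30.5% → Campus B
Campus B wins overall and in every enrollment group — no reversal.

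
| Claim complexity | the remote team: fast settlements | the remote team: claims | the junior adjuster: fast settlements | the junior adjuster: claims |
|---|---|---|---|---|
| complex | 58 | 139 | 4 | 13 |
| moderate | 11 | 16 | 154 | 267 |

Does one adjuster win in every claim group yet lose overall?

Yes

Complex: the remote team 58/139 = 41.7%, the junior adjuster 4/13 = 30.8% → the remote team
Moderate: the remote team 11/16 = 68.8%, the junior adjuster 154/267 = 57.7% → the remote team
Overall: the remote team 69/155 = 44.5%, the junior adjuster 158/280 = 56.4% → the junior adjuster
The remote team wins each claim group but the junior adjuster wins overall — the comparison reverses. The remote team's claims skew toward complex, which has a lower base rate.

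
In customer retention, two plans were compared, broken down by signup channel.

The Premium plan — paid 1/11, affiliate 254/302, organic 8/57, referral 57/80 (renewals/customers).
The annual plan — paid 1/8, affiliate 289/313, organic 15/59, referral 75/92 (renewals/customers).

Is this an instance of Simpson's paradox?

Paid: the Premium plan 1/11 = 9.1%, the annual plan 1/8 = 12.5% → the annual plan
Affiliate: the Premium plan 254/302 = 84.1%, the annual plan 289/313 = 92.3% → the annual plan
Organic: the Premium plan 8/57 = 14.0%, the annual plan 15/59 = 25.4% → the annual plan
Referral: the Premium plan 57/80 = 71.2%, the annual plan 75/92 = 81.5% → the annual plan
Overall: the Premium plan 320/450 = 71.1%, the annual plan 380/472 = 80.5% → the annual plan
The annual plan wins overall and in every signup group — no reversal.

No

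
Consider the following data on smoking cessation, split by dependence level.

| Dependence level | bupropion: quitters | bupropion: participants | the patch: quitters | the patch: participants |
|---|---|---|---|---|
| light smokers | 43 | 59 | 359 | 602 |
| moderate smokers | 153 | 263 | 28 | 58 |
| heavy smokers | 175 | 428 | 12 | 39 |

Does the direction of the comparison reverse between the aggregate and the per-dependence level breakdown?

Light smokers: bupropion 43/59 = 72.9%, the patch 359/602 = 59.6% → bupropion
Moderate smokers: bupropion 153/263 = 58.2%, the patch 28/58 = 48.3% → bupropion
Heavy smokers: bupropion 175/428 = 40.9%, the patch 12/39 = 30.8% → bupropion
Overall: bupropion 371/750 = 49.5%, the patch 399/699 = 57.1% → the patch
Bupropion wins each dependence group but the patch wins overall — the comparison reverses. Bupropion's participants skew toward heavy smokers, which has a lower base rate.

Yes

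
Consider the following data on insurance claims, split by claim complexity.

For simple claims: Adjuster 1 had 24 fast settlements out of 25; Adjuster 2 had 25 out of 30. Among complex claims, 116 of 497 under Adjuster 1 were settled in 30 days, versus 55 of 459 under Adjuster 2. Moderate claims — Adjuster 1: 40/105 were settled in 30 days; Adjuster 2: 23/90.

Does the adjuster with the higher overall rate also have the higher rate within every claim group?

Simple: Adjuster 1 24/25 = 96.0%, Adjuster 2 25/30 = 83.3% → Adjuster 1
Complex: Adjuster 1 116/497 = 23.3%, Adjuster 2 55/459 = 12.0% → Adjuster 1
Moderate: Adjuster 1 40/105 = 38.1%, Adjuster 2 23/90 = 25.6% → Adjuster 1
Overall: Adjuster 1 180/627 = 28.7%, Adjuster 2 103/579 = 17.8% → Adjuster 1
Adjuster 1 wins overall and in every claim group — no reversal.

Yes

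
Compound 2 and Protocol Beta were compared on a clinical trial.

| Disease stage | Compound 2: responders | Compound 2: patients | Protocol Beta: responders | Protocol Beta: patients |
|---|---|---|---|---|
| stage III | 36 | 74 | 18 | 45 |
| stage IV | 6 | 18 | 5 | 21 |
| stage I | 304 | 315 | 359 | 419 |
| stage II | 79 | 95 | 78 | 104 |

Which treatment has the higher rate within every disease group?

Compound 2

Stage III: Compound 2 36/74 = 48.6%, Protocol Beta 18/45 = 40.0% → Compound 2
Stage IV: Compound 2 6/18 = 33.3%, Protocol Beta 5/21 = 23.8% → Compound 2
Stage I: Compound 2 304/315 = 96.5%, Protocol Beta 359/419 = 85.7% → Compound 2
Stage II: Compound 2 79/95 = 83.2%, Protocol Beta 78/104 = 75.0% → Compound 2
Compound 2 has the higher rate in all 4 groups.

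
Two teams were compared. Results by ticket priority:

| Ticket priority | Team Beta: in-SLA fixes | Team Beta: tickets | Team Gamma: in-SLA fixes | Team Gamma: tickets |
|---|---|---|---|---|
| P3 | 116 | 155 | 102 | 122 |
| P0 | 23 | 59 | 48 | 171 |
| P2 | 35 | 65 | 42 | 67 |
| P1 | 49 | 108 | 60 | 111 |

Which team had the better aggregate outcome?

P3: Team Beta 116/155 = 74.8%, Team Gamma 102/122 = 83.6% → Team Gamma
P0: Team Beta 23/59 = 39.0%, Team Gamma 48/171 = 28.1% → Team Beta
P2: Team Beta 35/65 = 53.8%, Team Gamma 42/67 = 62.7% → Team Gamma
P1: Team Beta 49/108 = 45.4%, Team Gamma 60/111 = 54.1% → Team Gamma
Overall: Team Beta 223/387 = 57.6%, Team Gamma 252/471 = 53.5% → Team Beta
(Neither sweeps every ticket group, but Team Beta has the higher pooled rate.)

Team Beta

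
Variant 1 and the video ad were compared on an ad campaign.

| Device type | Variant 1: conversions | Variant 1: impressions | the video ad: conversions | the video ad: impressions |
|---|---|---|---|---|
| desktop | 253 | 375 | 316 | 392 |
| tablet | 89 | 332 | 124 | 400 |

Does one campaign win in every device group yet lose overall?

Desktop: Variant 1 253/375 = 67.5%, the video ad 316/392 = 80.6% → the video ad
Tablet: Variant 1 89/332 = 26.8%, the video ad 124/400 = 31.0% → the video ad
Overall: Variant 1 342/707 = 48.4%, the video ad 440/792 = 55.6% → the video ad
The video ad wins overall and in every device group — no reversal.

No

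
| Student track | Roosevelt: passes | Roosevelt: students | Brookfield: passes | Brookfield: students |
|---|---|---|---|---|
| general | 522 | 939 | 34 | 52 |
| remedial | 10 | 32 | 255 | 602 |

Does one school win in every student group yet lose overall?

General: Roosevelt 522/939 = 55.6%, Brookfield 34/52 = 65.4% → Brookfield
Remedial: Roosevelt 10/32 = 31.2%, Brookfield 255/602 = 42.4% → Brookfield
Overall: Roosevelt 532/971 = 54.8%, Brookfield 289/654 = 44.2% → Roosevelt
Brookfield wins each student group but Roosevelt wins overall — the comparison reverses. Brookfield's students skew toward remedial, which has a lower base rate.

Yes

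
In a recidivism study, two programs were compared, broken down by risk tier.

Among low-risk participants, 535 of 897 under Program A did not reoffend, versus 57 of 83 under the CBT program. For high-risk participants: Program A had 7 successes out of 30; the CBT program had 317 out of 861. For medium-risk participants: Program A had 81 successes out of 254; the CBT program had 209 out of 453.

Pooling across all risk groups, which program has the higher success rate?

Program A

Low-risk: Program A 535/897 = 59.6%, the CBT program 57/83 = 68.7% → the CBT program
High-risk: Program A 7/30 = 23.3%, the CBT program 317/861 = 36.8% → the CBT program
Medium-risk: Program A 81/254 = 31.9%, the CBT program 209/453 = 46.1% → the CBT program
Overall: Program A 623/1181 = 52.8%, the CBT program 583/1397 = 41.7% → Program A
(The CBT program wins every risk group but Program A wins overall — the CBT program's participants skew toward the low-rate high-risk group.)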